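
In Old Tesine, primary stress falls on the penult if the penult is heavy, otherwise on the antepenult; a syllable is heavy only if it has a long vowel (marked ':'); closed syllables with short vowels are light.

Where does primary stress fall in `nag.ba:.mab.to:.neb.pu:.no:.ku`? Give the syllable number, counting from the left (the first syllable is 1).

7

Weights: 6 pu: H, 7 no: H, 8 ku L.
The penult (syllable 7, no:) is heavy, so it takes stress.
Primary stress: syllable 7 → nag.ba:.mab.to:.neb.pu:.ˈno:.ku.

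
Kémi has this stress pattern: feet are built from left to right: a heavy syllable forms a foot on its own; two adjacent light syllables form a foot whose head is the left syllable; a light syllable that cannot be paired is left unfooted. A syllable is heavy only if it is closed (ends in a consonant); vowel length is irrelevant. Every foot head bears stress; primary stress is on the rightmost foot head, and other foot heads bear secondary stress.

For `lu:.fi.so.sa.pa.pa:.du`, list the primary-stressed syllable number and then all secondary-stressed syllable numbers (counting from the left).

Weights: 1 lu: L, 2 fi L, 3 so L, 4 sa L, 5 pa L, 6 pa: L, 7 du L.
Parse left to right (heavy = foot alone; LL = one foot; stranded L unfooted): (ˈlu:.fi) (ˈso.sa) (ˈpa.pa:) du.
Foot heads: 1, 3, 5.
Primary stress on the rightmost head = syllable 5.
Secondary stress on 1, 3: ˌlu:.fi.ˌso.sa.ˈpa.pa:.du.

primary 5, secondary 1, 3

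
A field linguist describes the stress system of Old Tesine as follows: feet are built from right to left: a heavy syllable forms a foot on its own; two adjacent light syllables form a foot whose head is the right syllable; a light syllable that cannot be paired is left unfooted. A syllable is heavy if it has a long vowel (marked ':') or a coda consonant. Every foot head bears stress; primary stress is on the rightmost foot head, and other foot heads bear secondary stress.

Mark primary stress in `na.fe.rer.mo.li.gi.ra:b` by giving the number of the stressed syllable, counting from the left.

Weights: 1 na L, 2 fe L, 3 rer H, 4 mo L, 5 li L, 6 gi L, 7 ra:b H.
Parse right to left (heavy = foot alone; LL = one foot; stranded L unfooted): (na.ˈfe) (ˈrer) mo (li.ˈgi) (ˈra:b).
Foot heads: 2, 3, 6, 7.
Primary stress on the rightmost head = syllable 7.
Primary stress: syllable 7 → na.fe.rer.mo.li.gi.ˈra:b.

7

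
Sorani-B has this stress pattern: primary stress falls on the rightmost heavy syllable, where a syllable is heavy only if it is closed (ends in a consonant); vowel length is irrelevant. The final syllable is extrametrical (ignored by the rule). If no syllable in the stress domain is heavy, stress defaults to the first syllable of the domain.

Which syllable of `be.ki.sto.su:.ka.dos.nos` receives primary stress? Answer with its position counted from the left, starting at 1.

The final syllable (7, nos) is extrametrical; the stress domain is syllables 1–6.
Weights: 1 be L, 2 ki L, 3 sto L, 4 su: L, 5 ka L, 6 dos H.
Heavy syllables in the domain: 6. The rightmost is syllable 6 (dos).
Primary stress: syllable 6 → be.ki.sto.su:.ka.ˈdos.nos.

6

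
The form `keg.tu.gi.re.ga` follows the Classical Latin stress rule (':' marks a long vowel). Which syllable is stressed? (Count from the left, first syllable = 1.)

Classical Latin: stress the penult if heavy (long vowel or closed), else the antepenult.
Weights: 3 gi L, 4 re L, 5 ga L.
The penult (syllable 4, re) is light, so stress falls on the antepenult (syllable 3, gi).
Stress on syllable 3: keg.tu.ˈgi.re.ga.

3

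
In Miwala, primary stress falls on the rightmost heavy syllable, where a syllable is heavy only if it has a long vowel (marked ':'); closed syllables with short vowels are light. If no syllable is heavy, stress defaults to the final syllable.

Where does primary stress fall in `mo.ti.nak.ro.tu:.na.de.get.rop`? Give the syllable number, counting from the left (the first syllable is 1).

Weights: 1 mo L, 2 ti L, 3 nak L, 4 ro L, 5 tu: H, 6 na L, 7 de L, 8 get L, 9 rop L.
Heavy syllables in the domain: 5. The rightmost is syllable 5 (tu:).
Primary stress: syllable 5 → mo.ti.nak.ro.ˈtu:.na.de.get.rop.

5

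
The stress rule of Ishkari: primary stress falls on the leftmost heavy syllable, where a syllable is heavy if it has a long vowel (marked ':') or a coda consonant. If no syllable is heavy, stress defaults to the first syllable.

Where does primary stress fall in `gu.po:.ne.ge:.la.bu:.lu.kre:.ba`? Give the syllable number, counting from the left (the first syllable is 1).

Weights: 1 gu L, 2 po: H, 3 ne L, 4 ge: H, 5 la L, 6 bu: H, 7 lu L, 8 kre: H, 9 ba L.
Heavy syllables in the domain: 2, 4, 6, 8. The leftmost is syllable 2 (po:).
Primary stress: syllable 2 → gu.ˈpo:.ne.ge:.la.bu:.lu.kre:.ba.

2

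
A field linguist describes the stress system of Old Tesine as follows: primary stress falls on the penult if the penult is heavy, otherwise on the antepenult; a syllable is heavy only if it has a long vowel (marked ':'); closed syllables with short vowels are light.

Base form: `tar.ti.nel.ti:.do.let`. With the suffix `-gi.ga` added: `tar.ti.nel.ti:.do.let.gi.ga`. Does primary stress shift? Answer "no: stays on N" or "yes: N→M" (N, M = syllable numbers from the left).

Base `tar.ti.nel.ti:.do.let` (6 syllables):
  Weights: 4 ti: H, 5 do L, 6 let L.
  The penult (syllable 5, do) is light, so stress falls on the antepenult (syllable 4, ti:).
  → primary stress on syllable 4.
Suffixed `tar.ti.nel.ti:.do.let.gi.ga` (8 syllables):
  Weights: 6 let L, 7 gi L, 8 ga L.
  The penult (syllable 7, gi) is light, so stress falls on the antepenult (syllable 6, let).
  → primary stress on syllable 6.

yes: 4→6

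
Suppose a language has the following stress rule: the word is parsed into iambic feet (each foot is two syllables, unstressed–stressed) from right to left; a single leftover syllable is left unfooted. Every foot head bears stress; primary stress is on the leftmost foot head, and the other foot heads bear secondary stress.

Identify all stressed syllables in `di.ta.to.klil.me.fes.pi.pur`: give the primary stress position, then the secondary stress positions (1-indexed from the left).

primary 2, secondary 4, 6, 8

Parse right to left into iambic (σˈσ) feet: (di.ˈta) (to.ˈklil) (me.ˈfes) (pi.ˈpur).
Foot heads (stressed positions): 2, 4, 6, 8.
End Rule Leftmost: primary stress on the leftmost head = syllable 2.
Secondary stress on 4, 6, 8: di.ˈta.to.ˌklil.me.ˌfes.pi.ˌpur.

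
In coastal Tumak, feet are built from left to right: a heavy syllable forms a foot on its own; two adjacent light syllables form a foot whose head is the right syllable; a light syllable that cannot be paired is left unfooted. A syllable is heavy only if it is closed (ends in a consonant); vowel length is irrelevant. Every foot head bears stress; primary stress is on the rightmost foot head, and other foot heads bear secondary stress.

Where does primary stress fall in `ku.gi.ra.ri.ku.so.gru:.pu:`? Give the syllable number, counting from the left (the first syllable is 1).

Weights: 1 ku L, 2 gi L, 3 ra L, 4 ri L, 5 ku L, 6 so L, 7 gru: L, 8 pu: L.
Parse left to right (heavy = foot alone; LL = one foot; stranded L unfooted): (ku.ˈgi) (ra.ˈri) (ku.ˈso) (gru:.ˈpu:).
Foot heads: 2, 4, 6, 8.
Primary stress on the rightmost head = syllable 8.
Primary stress: syllable 8 → ku.gi.ra.ri.ku.so.gru:.ˈpu:.

8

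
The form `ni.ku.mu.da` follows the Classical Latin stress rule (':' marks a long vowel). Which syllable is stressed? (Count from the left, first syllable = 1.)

Classical Latin: stress the penult if heavy (long vowel or closed), else the antepenult.
Weights: 2 ku L, 3 mu L, 4 da L.
The penult (syllable 3, mu) is light, so stress falls on the antepenult (syllable 2, ku).
Stress on syllable 2: ni.ˈku.mu.da.

2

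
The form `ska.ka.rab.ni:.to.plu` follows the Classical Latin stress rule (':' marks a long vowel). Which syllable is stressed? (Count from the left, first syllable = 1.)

4

Classical Latin: stress the penult if heavy (long vowel or closed), else the antepenult.
Weights: 4 ni: H, 5 to L, 6 plu L.
The penult (syllable 5, to) is light, so stress falls on the antepenult (syllable 4, ni:).
Stress on syllable 4: ska.ka.rab.ˈni:.to.plu.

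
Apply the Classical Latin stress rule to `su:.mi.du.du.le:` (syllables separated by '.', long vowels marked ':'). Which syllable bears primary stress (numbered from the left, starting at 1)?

3

Classical Latin: stress the penult if heavy (long vowel or closed), else the antepenult.
Weights: 3 du L, 4 du L, 5 le: H.
The penult (syllable 4, du) is light, so stress falls on the antepenult (syllable 3, du).
Stress on syllable 3: su:.mi.ˈdu.du.le:.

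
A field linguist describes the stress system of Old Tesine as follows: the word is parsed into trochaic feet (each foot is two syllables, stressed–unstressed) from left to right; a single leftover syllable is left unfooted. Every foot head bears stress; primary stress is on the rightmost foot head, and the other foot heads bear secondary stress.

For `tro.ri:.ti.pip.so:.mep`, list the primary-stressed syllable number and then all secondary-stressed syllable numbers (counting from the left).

Parse left to right into trochaic (ˈσσ) feet: (ˈtro.ri:) (ˈti.pip) (ˈso:.mep).
Foot heads (stressed positions): 1, 3, 5.
End Rule Rightmost: primary stress on the rightmost head = syllable 5.
Secondary stress on 1, 3: ˌtro.ri:.ˌti.pip.ˈso:.mep.

primary 5, secondary 1, 3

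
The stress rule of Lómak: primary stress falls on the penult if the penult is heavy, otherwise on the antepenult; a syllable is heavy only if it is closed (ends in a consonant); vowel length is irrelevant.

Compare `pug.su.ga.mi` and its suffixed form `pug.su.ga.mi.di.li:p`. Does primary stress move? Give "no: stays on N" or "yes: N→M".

Base `pug.su.ga.mi` (4 syllables):
  Weights: 2 su L, 3 ga L, 4 mi L.
  The penult (syllable 3, ga) is light, so stress falls on the antepenult (syllable 2, su).
  → primary stress on syllable 2.
Suffixed `pug.su.ga.mi.di.li:p` (6 syllables):
  Weights: 4 mi L, 5 di L, 6 li:p H.
  The penult (syllable 5, di) is light, so stress falls on the antepenult (syllable 4, mi).
  → primary stress on syllable 4.

yes: 2→4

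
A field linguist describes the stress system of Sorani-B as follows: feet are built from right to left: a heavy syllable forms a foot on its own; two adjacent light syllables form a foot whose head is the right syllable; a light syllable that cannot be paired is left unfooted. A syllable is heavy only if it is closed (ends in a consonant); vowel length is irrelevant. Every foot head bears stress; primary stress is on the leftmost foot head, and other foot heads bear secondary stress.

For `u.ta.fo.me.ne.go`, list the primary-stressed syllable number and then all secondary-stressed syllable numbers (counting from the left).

Weights: 1 u L, 2 ta L, 3 fo L, 4 me L, 5 ne L, 6 go L.
Parse right to left (heavy = foot alone; LL = one foot; stranded L unfooted): (u.ˈta) (fo.ˈme) (ne.ˈgo).
Foot heads: 2, 4, 6.
Primary stress on the leftmost head = syllable 2.
Secondary stress on 4, 6: u.ˈta.fo.ˌme.ne.ˌgo.

primary 2, secondary 4, 6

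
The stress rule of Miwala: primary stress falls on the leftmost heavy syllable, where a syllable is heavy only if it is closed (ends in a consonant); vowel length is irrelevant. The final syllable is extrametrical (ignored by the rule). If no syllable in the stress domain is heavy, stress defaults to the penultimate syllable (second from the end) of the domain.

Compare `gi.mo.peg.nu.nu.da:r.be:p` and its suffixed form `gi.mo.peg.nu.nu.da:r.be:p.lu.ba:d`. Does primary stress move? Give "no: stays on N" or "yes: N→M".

Base `gi.mo.peg.nu.nu.da:r.be:p` (7 syllables):
  The final syllable (7, be:p) is extrametrical; the stress domain is syllables 1–6.
  Weights: 1 gi L, 2 mo L, 3 peg H, 4 nu L, 5 nu L, 6 da:r H.
  Heavy syllables in the domain: 3, 6. The leftmost is syllable 3 (peg).
  → primary stress on syllable 3.
Suffixed `gi.mo.peg.nu.nu.da:r.be:p.lu.ba:d` (9 syllables):
  The final syllable (9, ba:d) is extrametrical; the stress domain is syllables 1–8.
  Weights: 1 gi L, 2 mo L, 3 peg H, 4 nu L, 5 nu L, 6 da:r H, 7 be:p H, 8 lu L.
  Heavy syllables in the domain: 3, 6, 7. The leftmost is syllable 3 (peg).
  → primary stress on syllable 3.

no: stays on 3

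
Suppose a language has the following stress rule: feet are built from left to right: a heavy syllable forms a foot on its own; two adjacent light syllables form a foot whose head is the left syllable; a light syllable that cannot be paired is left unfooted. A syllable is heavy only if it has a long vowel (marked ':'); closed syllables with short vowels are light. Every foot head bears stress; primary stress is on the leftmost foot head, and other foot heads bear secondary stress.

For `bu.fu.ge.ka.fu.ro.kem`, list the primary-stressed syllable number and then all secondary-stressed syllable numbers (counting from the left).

Weights: 1 bu L, 2 fu L, 3 ge L, 4 ka L, 5 fu L, 6 ro L, 7 kem L.
Parse left to right (heavy = foot alone; LL = one foot; stranded L unfooted): (ˈbu.fu) (ˈge.ka) (ˈfu.ro) kem.
Foot heads: 1, 3, 5.
Primary stress on the leftmost head = syllable 1.
Secondary stress on 3, 5: ˈbu.fu.ˌge.ka.ˌfu.ro.kem.

primary 1, secondary 3, 5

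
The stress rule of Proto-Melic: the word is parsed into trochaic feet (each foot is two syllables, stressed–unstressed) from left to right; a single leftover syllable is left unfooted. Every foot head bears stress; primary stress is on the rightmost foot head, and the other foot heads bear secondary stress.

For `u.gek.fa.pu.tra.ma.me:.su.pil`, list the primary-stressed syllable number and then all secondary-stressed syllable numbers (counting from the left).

primary 7, secondary 1, 3, 5

Parse left to right into trochaic (ˈσσ) feet: (ˈu.gek) (ˈfa.pu) (ˈtra.ma) (ˈme:.su) pil. Syllable 9 is left unfooted.
Foot heads (stressed positions): 1, 3, 5, 7.
End Rule Rightmost: primary stress on the rightmost head = syllable 7.
Secondary stress on 1, 3, 5: ˌu.gek.ˌfa.pu.ˌtra.ma.ˈme:.su.pil.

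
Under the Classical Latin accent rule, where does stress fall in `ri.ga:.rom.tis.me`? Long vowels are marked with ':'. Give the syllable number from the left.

Classical Latin: stress the penult if heavy (long vowel or closed), else the antepenult.
Weights: 3 rom H, 4 tis H, 5 me L.
The penult (syllable 4, tis) is heavy, so it takes stress.
Stress on syllable 4: ri.ga:.rom.ˈtis.me.

4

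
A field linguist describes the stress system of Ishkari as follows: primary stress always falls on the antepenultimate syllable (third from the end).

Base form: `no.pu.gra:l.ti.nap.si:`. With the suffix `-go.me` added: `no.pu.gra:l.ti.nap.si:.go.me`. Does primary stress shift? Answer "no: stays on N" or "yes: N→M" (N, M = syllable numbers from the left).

yes: 4→6

Base `no.pu.gra:l.ti.nap.si:` (6 syllables):
  The word has 6 syllables; the antepenultimate syllable (third from the end) is syllable 4 (ti).
  → primary stress on syllable 4.
Suffixed `no.pu.gra:l.ti.nap.si:.go.me` (8 syllables):
  The word has 8 syllables; the antepenultimate syllable (third from the end) is syllable 6 (si:).
  → primary stress on syllable 6.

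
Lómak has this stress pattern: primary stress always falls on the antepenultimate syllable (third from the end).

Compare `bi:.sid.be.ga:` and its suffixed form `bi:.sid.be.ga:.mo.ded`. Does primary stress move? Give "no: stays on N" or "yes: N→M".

yes: 2→4

Base `bi:.sid.be.ga:` (4 syllables):
  The word has 4 syllables; the antepenultimate syllable (third from the end) is syllable 2 (sid).
  → primary stress on syllable 2.
Suffixed `bi:.sid.be.ga:.mo.ded` (6 syllables):
  The word has 6 syllables; the antepenultimate syllable (third from the end) is syllable 4 (ga:).
  → primary stress on syllable 4.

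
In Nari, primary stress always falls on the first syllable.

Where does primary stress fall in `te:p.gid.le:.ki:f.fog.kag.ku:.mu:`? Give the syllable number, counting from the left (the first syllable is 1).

1

The word has 8 syllables; the first syllable is syllable 1 (te:p).
Primary stress: syllable 1 → ˈte:p.gid.le:.ki:f.fog.kag.ku:.mu:.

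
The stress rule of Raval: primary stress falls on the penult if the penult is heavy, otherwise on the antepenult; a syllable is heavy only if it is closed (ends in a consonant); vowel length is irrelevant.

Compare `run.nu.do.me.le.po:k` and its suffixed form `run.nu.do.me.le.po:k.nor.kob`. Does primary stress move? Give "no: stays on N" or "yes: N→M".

Base `run.nu.do.me.le.po:k` (6 syllables):
  Weights: 4 me L, 5 le L, 6 po:k H.
  The penult (syllable 5, le) is light, so stress falls on the antepenult (syllable 4, me).
  → primary stress on syllable 4.
Suffixed `run.nu.do.me.le.po:k.nor.kob` (8 syllables):
  Weights: 6 po:k H, 7 nor H, 8 kob H.
  The penult (syllable 7, nor) is heavy, so it takes stress.
  → primary stress on syllable 7.

yes: 4→7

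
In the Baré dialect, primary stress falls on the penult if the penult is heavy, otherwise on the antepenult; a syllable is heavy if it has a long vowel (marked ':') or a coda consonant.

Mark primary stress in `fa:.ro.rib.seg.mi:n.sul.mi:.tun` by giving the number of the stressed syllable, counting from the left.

Weights: 6 sul H, 7 mi: H, 8 tun H.
The penult (syllable 7, mi:) is heavy, so it takes stress.
Primary stress: syllable 7 → fa:.ro.rib.seg.mi:n.sul.ˈmi:.tun.

7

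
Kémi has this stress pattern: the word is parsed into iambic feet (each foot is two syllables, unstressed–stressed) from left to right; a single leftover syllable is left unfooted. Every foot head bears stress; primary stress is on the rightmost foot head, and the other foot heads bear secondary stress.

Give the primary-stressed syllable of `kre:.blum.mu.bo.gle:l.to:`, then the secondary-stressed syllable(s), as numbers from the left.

Parse left to right into iambic (σˈσ) feet: (kre:.ˈblum) (mu.ˈbo) (gle:l.ˈto:).
Foot heads (stressed positions): 2, 4, 6.
End Rule Rightmost: primary stress on the rightmost head = syllable 6.
Secondary stress on 2, 4: kre:.ˌblum.mu.ˌbo.gle:l.ˈto:.

primary 6, secondary 2, 4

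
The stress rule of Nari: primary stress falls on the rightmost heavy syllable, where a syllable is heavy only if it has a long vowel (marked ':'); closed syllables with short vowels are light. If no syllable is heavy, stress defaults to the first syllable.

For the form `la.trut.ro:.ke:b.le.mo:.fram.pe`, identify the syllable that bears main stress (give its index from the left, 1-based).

6

Weights: 1 la L, 2 trut L, 3 ro: H, 4 ke:b H, 5 le L, 6 mo: H, 7 fram L, 8 pe L.
Heavy syllables in the domain: 3, 4, 6. The rightmost is syllable 6 (mo:).
Primary stress: syllable 6 → la.trut.ro:.ke:b.le.ˈmo:.fram.pe.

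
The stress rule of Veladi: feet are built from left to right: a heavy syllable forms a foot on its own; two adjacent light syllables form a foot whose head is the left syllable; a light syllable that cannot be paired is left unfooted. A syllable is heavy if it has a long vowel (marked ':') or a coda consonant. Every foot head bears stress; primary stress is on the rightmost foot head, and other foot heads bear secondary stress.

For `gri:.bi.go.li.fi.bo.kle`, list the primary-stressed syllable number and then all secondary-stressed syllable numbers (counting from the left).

Weights: 1 gri: H, 2 bi L, 3 go L, 4 li L, 5 fi L, 6 bo L, 7 kle L.
Parse left to right (heavy = foot alone; LL = one foot; stranded L unfooted): (ˈgri:) (ˈbi.go) (ˈli.fi) (ˈbo.kle).
Foot heads: 1, 2, 4, 6.
Primary stress on the rightmost head = syllable 6.
Secondary stress on 1, 2, 4: ˌgri:.ˌbi.go.ˌli.fi.ˈbo.kle.

primary 6, secondary 1, 2, 4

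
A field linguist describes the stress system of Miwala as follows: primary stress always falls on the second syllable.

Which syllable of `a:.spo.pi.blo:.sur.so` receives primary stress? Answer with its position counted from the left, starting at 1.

The word has 6 syllables; the second syllable is syllable 2 (spo).
Primary stress: syllable 2 → a:.ˈspo.pi.blo:.sur.so.

2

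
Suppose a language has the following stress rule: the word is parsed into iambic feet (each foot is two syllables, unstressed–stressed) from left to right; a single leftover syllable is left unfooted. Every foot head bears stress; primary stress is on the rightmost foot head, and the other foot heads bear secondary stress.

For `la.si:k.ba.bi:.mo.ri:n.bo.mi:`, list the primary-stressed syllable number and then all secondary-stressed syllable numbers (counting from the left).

Parse left to right into iambic (σˈσ) feet: (la.ˈsi:k) (ba.ˈbi:) (mo.ˈri:n) (bo.ˈmi:).
Foot heads (stressed positions): 2, 4, 6, 8.
End Rule Rightmost: primary stress on the rightmost head = syllable 8.
Secondary stress on 2, 4, 6: la.ˌsi:k.ba.ˌbi:.mo.ˌri:n.bo.ˈmi:.

primary 8, secondary 2, 4, 6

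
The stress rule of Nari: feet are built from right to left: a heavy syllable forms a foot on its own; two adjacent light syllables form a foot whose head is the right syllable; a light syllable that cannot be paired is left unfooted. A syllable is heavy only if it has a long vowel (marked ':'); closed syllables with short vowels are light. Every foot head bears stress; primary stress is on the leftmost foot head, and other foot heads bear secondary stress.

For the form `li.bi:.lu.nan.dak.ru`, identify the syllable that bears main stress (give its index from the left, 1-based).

2

Weights: 1 li L, 2 bi: H, 3 lu L, 4 nan L, 5 dak L, 6 ru L.
Parse right to left (heavy = foot alone; LL = one foot; stranded L unfooted): li (ˈbi:) (lu.ˈnan) (dak.ˈru).
Foot heads: 2, 4, 6.
Primary stress on the leftmost head = syllable 2.
Primary stress: syllable 2 → li.ˈbi:.lu.nan.dak.ru.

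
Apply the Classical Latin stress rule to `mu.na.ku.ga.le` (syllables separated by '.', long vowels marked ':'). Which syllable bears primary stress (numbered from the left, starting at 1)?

3

Classical Latin: stress the penult if heavy (long vowel or closed), else the antepenult.
Weights: 3 ku L, 4 ga L, 5 le L.
The penult (syllable 4, ga) is light, so stress falls on the antepenult (syllable 3, ku).
Stress on syllable 3: mu.na.ˈku.ga.le.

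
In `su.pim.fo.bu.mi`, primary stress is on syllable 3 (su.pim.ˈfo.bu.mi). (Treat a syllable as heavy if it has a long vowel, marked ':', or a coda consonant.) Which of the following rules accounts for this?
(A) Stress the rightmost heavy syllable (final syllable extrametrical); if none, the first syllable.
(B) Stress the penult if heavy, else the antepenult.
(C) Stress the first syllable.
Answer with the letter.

Rule A → syllable 2 (observed: 3).
Rule B → syllable 3 ✓.
Rule C → syllable 1 (observed: 3).

B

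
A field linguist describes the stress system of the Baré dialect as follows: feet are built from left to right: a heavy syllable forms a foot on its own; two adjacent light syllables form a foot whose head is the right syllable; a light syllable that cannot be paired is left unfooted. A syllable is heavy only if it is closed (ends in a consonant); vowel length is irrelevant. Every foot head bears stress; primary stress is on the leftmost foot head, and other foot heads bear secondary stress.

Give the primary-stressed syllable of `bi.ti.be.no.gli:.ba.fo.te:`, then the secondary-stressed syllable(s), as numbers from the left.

Weights: 1 bi L, 2 ti L, 3 be L, 4 no L, 5 gli: L, 6 ba L, 7 fo L, 8 te: L.
Parse left to right (heavy = foot alone; LL = one foot; stranded L unfooted): (bi.ˈti) (be.ˈno) (gli:.ˈba) (fo.ˈte:).
Foot heads: 2, 4, 6, 8.
Primary stress on the leftmost head = syllable 2.
Secondary stress on 4, 6, 8: bi.ˈti.be.ˌno.gli:.ˌba.fo.ˌte:.

primary 2, secondary 4, 6, 8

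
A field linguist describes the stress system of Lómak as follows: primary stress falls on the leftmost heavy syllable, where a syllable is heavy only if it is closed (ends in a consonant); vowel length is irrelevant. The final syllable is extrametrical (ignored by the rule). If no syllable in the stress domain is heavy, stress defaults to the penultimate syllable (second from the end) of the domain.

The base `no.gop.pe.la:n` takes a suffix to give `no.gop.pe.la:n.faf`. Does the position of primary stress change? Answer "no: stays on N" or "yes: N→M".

no: stays on 2

Base `no.gop.pe.la:n` (4 syllables):
  The final syllable (4, la:n) is extrametrical; the stress domain is syllables 1–3.
  Weights: 1 no L, 2 gop H, 3 pe L.
  Heavy syllables in the domain: 2. The leftmost is syllable 2 (gop).
  → primary stress on syllable 2.
Suffixed `no.gop.pe.la:n.faf` (5 syllables):
  The final syllable (5, faf) is extrametrical; the stress domain is syllables 1–4.
  Weights: 1 no L, 2 gop H, 3 pe L, 4 la:n H.
  Heavy syllables in the domain: 2, 4. The leftmost is syllable 2 (gop).
  → primary stress on syllable 2.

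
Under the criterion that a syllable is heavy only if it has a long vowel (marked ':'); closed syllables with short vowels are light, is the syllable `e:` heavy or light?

`e:`: long vowel, open (no coda). Long vowel → heavy.

heavy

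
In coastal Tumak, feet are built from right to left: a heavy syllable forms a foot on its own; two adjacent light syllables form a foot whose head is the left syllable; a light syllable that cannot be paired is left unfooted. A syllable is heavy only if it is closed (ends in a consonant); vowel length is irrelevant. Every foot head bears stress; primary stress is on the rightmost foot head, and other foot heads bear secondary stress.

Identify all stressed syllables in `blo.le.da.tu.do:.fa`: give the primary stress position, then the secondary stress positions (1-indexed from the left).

primary 5, secondary 1, 3

Weights: 1 blo L, 2 le L, 3 da L, 4 tu L, 5 do: L, 6 fa L.
Parse right to left (heavy = foot alone; LL = one foot; stranded L unfooted): (ˈblo.le) (ˈda.tu) (ˈdo:.fa).
Foot heads: 1, 3, 5.
Primary stress on the rightmost head = syllable 5.
Secondary stress on 1, 3: ˌblo.le.ˌda.tu.ˈdo:.fa.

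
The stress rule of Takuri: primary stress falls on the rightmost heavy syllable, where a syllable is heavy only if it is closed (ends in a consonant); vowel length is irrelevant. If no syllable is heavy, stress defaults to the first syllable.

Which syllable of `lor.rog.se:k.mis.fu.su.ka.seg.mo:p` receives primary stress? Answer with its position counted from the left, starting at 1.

9

Weights: 1 lor H, 2 rog H, 3 se:k H, 4 mis H, 5 fu L, 6 su L, 7 ka L, 8 seg H, 9 mo:p H.
Heavy syllables in the domain: 1, 2, 3, 4, 8, 9. The rightmost is syllable 9 (mo:p).
Primary stress: syllable 9 → lor.rog.se:k.mis.fu.su.ka.seg.ˈmo:p.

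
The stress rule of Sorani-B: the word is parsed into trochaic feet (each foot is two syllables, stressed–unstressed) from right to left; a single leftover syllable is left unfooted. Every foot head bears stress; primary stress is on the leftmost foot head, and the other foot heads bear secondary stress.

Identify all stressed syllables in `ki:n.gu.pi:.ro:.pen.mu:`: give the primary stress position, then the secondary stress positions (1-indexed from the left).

Parse right to left into trochaic (ˈσσ) feet: (ˈki:n.gu) (ˈpi:.ro:) (ˈpen.mu:).
Foot heads (stressed positions): 1, 3, 5.
End Rule Leftmost: primary stress on the leftmost head = syllable 1.
Secondary stress on 3, 5: ˈki:n.gu.ˌpi:.ro:.ˌpen.mu:.

primary 1, secondary 3, 5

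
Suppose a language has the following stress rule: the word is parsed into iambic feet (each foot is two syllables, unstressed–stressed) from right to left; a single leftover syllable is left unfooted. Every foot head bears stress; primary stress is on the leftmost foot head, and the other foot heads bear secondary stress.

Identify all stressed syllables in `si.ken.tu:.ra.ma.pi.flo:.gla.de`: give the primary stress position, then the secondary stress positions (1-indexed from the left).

Parse right to left into iambic (σˈσ) feet: si (ken.ˈtu:) (ra.ˈma) (pi.ˈflo:) (gla.ˈde). Syllable 1 is left unfooted.
Foot heads (stressed positions): 3, 5, 7, 9.
End Rule Leftmost: primary stress on the leftmost head = syllable 3.
Secondary stress on 5, 7, 9: si.ken.ˈtu:.ra.ˌma.pi.ˌflo:.gla.ˌde.

primary 3, secondary 5, 7, 9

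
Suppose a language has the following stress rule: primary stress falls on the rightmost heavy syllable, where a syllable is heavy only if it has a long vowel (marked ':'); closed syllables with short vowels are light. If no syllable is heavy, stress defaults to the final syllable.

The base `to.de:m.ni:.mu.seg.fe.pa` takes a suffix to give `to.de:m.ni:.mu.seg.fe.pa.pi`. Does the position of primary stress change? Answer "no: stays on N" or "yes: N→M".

no: stays on 3

Base `to.de:m.ni:.mu.seg.fe.pa` (7 syllables):
  Weights: 1 to L, 2 de:m H, 3 ni: H, 4 mu L, 5 seg L, 6 fe L, 7 pa L.
  Heavy syllables in the domain: 2, 3. The rightmost is syllable 3 (ni:).
  → primary stress on syllable 3.
Suffixed `to.de:m.ni:.mu.seg.fe.pa.pi` (8 syllables):
  Weights: 1 to L, 2 de:m H, 3 ni: H, 4 mu L, 5 seg L, 6 fe L, 7 pa L, 8 pi L.
  Heavy syllables in the domain: 2, 3. The rightmost is syllable 3 (ni:).
  → primary stress on syllable 3.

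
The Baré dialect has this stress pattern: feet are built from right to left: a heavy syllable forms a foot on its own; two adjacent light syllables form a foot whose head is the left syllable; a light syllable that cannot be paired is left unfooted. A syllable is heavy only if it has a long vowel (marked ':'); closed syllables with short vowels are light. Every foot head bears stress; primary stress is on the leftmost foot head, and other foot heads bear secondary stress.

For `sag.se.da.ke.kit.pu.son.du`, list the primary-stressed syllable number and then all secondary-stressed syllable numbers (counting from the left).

primary 1, secondary 3, 5, 7

Weights: 1 sag L, 2 se L, 3 da L, 4 ke L, 5 kit L, 6 pu L, 7 son L, 8 du L.
Parse right to left (heavy = foot alone; LL = one foot; stranded L unfooted): (ˈsag.se) (ˈda.ke) (ˈkit.pu) (ˈson.du).
Foot heads: 1, 3, 5, 7.
Primary stress on the leftmost head = syllable 1.
Secondary stress on 3, 5, 7: ˈsag.se.ˌda.ke.ˌkit.pu.ˌson.du.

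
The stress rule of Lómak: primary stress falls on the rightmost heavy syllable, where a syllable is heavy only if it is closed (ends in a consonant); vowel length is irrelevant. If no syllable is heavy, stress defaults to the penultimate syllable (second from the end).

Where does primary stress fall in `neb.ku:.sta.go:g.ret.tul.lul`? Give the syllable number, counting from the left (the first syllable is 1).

7

Weights: 1 neb H, 2 ku: L, 3 sta L, 4 go:g H, 5 ret H, 6 tul H, 7 lul H.
Heavy syllables in the domain: 1, 4, 5, 6, 7. The rightmost is syllable 7 (lul).
Primary stress: syllable 7 → neb.ku:.sta.go:g.ret.tul.ˈlul.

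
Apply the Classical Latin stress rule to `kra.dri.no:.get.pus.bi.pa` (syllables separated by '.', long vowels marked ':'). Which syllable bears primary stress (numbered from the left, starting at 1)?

5

Classical Latin: stress the penult if heavy (long vowel or closed), else the antepenult.
Weights: 5 pus H, 6 bi L, 7 pa L.
The penult (syllable 6, bi) is light, so stress falls on the antepenult (syllable 5, pus).
Stress on syllable 5: kra.dri.no:.get.ˈpus.bi.pa.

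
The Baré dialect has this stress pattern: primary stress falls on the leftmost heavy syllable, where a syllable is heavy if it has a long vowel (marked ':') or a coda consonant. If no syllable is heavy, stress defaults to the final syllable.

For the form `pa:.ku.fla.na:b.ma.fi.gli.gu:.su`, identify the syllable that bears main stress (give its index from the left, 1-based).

Weights: 1 pa: H, 2 ku L, 3 fla L, 4 na:b H, 5 ma L, 6 fi L, 7 gli L, 8 gu: H, 9 su L.
Heavy syllables in the domain: 1, 4, 8. The leftmost is syllable 1 (pa:).
Primary stress: syllable 1 → ˈpa:.ku.fla.na:b.ma.fi.gli.gu:.su.

1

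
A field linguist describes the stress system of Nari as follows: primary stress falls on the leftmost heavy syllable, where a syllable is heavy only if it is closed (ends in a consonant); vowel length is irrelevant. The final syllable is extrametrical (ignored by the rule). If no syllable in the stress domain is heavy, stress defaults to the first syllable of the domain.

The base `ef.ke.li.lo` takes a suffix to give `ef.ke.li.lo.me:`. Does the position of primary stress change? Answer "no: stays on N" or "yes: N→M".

Base `ef.ke.li.lo` (4 syllables):
  The final syllable (4, lo) is extrametrical; the stress domain is syllables 1–3.
  Weights: 1 ef H, 2 ke L, 3 li L.
  Heavy syllables in the domain: 1. The leftmost is syllable 1 (ef).
  → primary stress on syllable 1.
Suffixed `ef.ke.li.lo.me:` (5 syllables):
  The final syllable (5, me:) is extrametrical; the stress domain is syllables 1–4.
  Weights: 1 ef H, 2 ke L, 3 li L, 4 lo L.
  Heavy syllables in the domain: 1. The leftmost is syllable 1 (ef).
  → primary stress on syllable 1.

no: stays on 1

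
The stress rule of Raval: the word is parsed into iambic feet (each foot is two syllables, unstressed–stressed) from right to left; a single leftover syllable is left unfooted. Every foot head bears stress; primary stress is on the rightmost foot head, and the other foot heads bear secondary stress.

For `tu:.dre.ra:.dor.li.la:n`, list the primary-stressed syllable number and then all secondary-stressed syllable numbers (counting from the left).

Parse right to left into iambic (σˈσ) feet: (tu:.ˈdre) (ra:.ˈdor) (li.ˈla:n).
Foot heads (stressed positions): 2, 4, 6.
End Rule Rightmost: primary stress on the rightmost head = syllable 6.
Secondary stress on 2, 4: tu:.ˌdre.ra:.ˌdor.li.ˈla:n.

primary 6, secondary 2, 4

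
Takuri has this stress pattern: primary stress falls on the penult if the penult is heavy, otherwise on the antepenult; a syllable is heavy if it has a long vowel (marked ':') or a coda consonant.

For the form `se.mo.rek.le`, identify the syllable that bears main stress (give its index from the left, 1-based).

3

Weights: 2 mo L, 3 rek H, 4 le L.
The penult (syllable 3, rek) is heavy, so it takes stress.
Primary stress: syllable 3 → se.mo.ˈrek.le.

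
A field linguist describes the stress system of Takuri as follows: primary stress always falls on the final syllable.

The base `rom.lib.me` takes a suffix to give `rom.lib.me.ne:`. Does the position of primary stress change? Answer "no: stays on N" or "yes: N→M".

Base `rom.lib.me` (3 syllables):
  The word has 3 syllables; the final syllable is syllable 3 (me).
  → primary stress on syllable 3.
Suffixed `rom.lib.me.ne:` (4 syllables):
  The word has 4 syllables; the final syllable is syllable 4 (ne:).
  → primary stress on syllable 4.

yes: 3→4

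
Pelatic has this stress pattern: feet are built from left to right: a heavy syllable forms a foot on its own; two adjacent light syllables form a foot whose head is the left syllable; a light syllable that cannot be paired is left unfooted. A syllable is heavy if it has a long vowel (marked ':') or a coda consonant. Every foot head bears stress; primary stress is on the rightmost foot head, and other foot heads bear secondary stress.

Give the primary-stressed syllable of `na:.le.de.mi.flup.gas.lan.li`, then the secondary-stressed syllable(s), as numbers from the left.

Weights: 1 na: H, 2 le L, 3 de L, 4 mi L, 5 flup H, 6 gas H, 7 lan H, 8 li L.
Parse left to right (heavy = foot alone; LL = one foot; stranded L unfooted): (ˈna:) (ˈle.de) mi (ˈflup) (ˈgas) (ˈlan) li.
Foot heads: 1, 2, 5, 6, 7.
Primary stress on the rightmost head = syllable 7.
Secondary stress on 1, 2, 5, 6: ˌna:.ˌle.de.mi.ˌflup.ˌgas.ˈlan.li.

primary 7, secondary 1, 2, 5, 6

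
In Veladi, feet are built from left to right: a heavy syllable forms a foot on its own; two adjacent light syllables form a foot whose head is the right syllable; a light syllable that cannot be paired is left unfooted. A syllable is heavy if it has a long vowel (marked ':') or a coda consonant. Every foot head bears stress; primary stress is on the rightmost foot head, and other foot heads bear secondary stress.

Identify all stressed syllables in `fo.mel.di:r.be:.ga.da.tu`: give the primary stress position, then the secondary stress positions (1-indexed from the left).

primary 6, secondary 2, 3, 4

Weights: 1 fo L, 2 mel H, 3 di:r H, 4 be: H, 5 ga L, 6 da L, 7 tu L.
Parse left to right (heavy = foot alone; LL = one foot; stranded L unfooted): fo (ˈmel) (ˈdi:r) (ˈbe:) (ga.ˈda) tu.
Foot heads: 2, 3, 4, 6.
Primary stress on the rightmost head = syllable 6.
Secondary stress on 2, 3, 4: fo.ˌmel.ˌdi:r.ˌbe:.ga.ˈda.tu.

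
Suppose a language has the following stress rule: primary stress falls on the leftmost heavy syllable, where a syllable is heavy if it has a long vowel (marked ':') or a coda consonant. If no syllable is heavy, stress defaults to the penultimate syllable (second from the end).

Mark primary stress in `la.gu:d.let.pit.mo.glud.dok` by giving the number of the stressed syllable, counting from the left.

2

Weights: 1 la L, 2 gu:d H, 3 let H, 4 pit H, 5 mo L, 6 glud H, 7 dok H.
Heavy syllables in the domain: 2, 3, 4, 6, 7. The leftmost is syllable 2 (gu:d).
Primary stress: syllable 2 → la.ˈgu:d.let.pit.mo.glud.dok.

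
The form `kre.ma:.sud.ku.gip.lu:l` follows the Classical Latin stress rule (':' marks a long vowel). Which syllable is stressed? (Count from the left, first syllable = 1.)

5

Classical Latin: stress the penult if heavy (long vowel or closed), else the antepenult.
Weights: 4 ku L, 5 gip H, 6 lu:l H.
The penult (syllable 5, gip) is heavy, so it takes stress.
Stress on syllable 5: kre.ma:.sud.ku.ˈgip.lu:l.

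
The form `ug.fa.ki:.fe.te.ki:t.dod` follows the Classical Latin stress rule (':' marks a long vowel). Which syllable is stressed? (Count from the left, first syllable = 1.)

6

Classical Latin: stress the penult if heavy (long vowel or closed), else the antepenult.
Weights: 5 te L, 6 ki:t H, 7 dod H.
The penult (syllable 6, ki:t) is heavy, so it takes stress.
Stress on syllable 6: ug.fa.ki:.fe.te.ˈki:t.dod.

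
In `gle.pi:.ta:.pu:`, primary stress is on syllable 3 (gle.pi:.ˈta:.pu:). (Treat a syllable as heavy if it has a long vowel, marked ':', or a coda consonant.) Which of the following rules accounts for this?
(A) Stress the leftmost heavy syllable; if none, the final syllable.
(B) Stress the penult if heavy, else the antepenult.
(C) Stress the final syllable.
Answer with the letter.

Rule A → syllable 2 (observed: 3).
Rule B → syllable 3 ✓.
Rule C → syllable 4 (observed: 3).

B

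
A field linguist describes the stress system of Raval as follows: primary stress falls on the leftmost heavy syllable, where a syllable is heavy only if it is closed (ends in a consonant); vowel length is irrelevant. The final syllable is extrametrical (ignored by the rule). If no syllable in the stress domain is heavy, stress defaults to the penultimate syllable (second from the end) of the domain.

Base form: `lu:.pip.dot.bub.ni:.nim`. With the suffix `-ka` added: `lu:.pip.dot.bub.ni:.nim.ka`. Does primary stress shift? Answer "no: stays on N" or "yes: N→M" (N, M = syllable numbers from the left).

Base `lu:.pip.dot.bub.ni:.nim` (6 syllables):
  The final syllable (6, nim) is extrametrical; the stress domain is syllables 1–5.
  Weights: 1 lu: L, 2 pip H, 3 dot H, 4 bub H, 5 ni: L.
  Heavy syllables in the domain: 2, 3, 4. The leftmost is syllable 2 (pip).
  → primary stress on syllable 2.
Suffixed `lu:.pip.dot.bub.ni:.nim.ka` (7 syllables):
  The final syllable (7, ka) is extrametrical; the stress domain is syllables 1–6.
  Weights: 1 lu: L, 2 pip H, 3 dot H, 4 bub H, 5 ni: L, 6 nim H.
  Heavy syllables in the domain: 2, 3, 4, 6. The leftmost is syllable 2 (pip).
  → primary stress on syllable 2.

no: stays on 2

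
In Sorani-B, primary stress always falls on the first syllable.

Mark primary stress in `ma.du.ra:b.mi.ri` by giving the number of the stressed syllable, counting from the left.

1

The word has 5 syllables; the first syllable is syllable 1 (ma).
Primary stress: syllable 1 → ˈma.du.ra:b.mi.ri.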